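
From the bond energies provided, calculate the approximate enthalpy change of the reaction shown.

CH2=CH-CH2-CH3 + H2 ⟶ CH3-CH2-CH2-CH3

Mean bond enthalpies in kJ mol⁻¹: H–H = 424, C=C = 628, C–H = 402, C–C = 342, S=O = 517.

ΔH ≈ −94 kJ

Bonds broken (reactants):
  C–C: 2 × 342 = 684
  C–H: 8 × 402 = 3216
  C=C: 1 × 628 = 628
  H–H: 1 × 424 = 424
  Σ(broken) = 4952 kJ
Bonds formed (products):
  C–C: 3 × 342 = 1026
  C–H: 10 × 402 = 4020
  Σ(formed) = 5046 kJ
ΔH = Σ(broken) − Σ(formed) = 4952 − 5046 = −94 kJ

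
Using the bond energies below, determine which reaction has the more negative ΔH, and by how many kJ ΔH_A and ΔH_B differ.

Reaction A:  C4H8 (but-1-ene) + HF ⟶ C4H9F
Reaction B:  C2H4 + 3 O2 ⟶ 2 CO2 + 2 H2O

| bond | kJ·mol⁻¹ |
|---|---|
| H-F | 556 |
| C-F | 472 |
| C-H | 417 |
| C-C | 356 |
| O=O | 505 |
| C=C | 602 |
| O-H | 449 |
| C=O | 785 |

Reaction B, by 1064 kJ

Reaction A:
  Bonds broken (reactants):
    C-C: 2 × 356 = 712
    C-H: 8 × 417 = 3336
    C=C: 1 × 602 = 602
    H-F: 1 × 556 = 556
    Σ(broken) = 5206 kJ
  Bonds formed (products):
    C-C: 3 × 356 = 1068
    C-F: 1 × 472 = 472
    C-H: 9 × 417 = 3753
    Σ(formed) = 5293 kJ
  ΔH_A = 5206 − 5293 = −87 kJ
Reaction B:
  Bonds broken (reactants):
    C-H: 4 × 417 = 1668
    C=C: 1 × 602 = 602
    O=O: 3 × 505 = 1515
    Σ(broken) = 3785 kJ
  Bonds formed (products):
    C=O: 4 × 785 = 3140
    O-H: 4 × 449 = 1796
    Σ(formed) = 4936 kJ
  ΔH_B = 3785 − 4936 = −1151 kJ
ΔH_A − ΔH_B = +1064 kJ, so reaction B has the more negative ΔH; |ΔH_A − ΔH_B| = 1064 kJ.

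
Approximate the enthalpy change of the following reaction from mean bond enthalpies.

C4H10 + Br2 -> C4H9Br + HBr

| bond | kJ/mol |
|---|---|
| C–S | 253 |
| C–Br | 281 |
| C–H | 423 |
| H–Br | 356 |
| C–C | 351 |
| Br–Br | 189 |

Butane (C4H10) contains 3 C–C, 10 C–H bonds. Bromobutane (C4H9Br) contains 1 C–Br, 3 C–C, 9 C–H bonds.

ΔH ≈ −25 kJ

Bonds broken (reactants):
  Br–Br: 1 × 189 = 189
  C–C: 3 × 351 = 1053
  C–H: 10 × 423 = 4230
  Σ(broken) = 5472 kJ
Bonds formed (products):
  C–Br: 1 × 281 = 281
  C–C: 3 × 351 = 1053
  C–H: 9 × 423 = 3807
  H–Br: 1 × 356 = 356
  Σ(formed) = 5497 kJ
ΔH = Σ(broken) − Σ(formed) = 5472 − 5497 = −25 kJ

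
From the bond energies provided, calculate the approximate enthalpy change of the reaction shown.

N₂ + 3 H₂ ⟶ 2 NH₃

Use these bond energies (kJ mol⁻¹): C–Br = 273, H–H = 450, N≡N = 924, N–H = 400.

Bonds broken (reactants):
  H–H: 3 × 450 = 1350
  N≡N: 1 × 924 = 924
  Σ(broken) = 2274 kJ
Bonds formed (products):
  N–H: 6 × 400 = 2400
  Σ(formed) = 2400 kJ
ΔH = Σ(broken) − Σ(formed) = 2274 − 2400 = −126 kJ

ΔH ≈ −126 kJ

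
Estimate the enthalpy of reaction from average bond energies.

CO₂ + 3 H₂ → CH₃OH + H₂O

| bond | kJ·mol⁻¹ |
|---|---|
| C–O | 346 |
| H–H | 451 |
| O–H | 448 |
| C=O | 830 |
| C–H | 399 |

ΔH ≈ +126 kJ

Bonds broken (reactants):
  C=O: 2 × 830 = 1660
  H–H: 3 × 451 = 1353
  Σ(broken) = 3013 kJ
Bonds formed (products):
  C–H: 3 × 399 = 1197
  C–O: 1 × 346 = 346
  O–H: 3 × 448 = 1344
  Σ(formed) = 2887 kJ
ΔH = Σ(broken) − Σ(formed) = 3013 − 2887 = +126 kJ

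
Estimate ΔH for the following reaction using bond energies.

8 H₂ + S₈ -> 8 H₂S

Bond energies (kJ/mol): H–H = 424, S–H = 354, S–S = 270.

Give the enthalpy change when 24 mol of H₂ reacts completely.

ΔH = −336 kJ

Bonds broken (reactants):
  H–H: 8 × 424 = 3392
  S–S: 8 × 270 = 2160
  Σ(broken) = 5552 kJ
Bonds formed (products):
  S–H: 16 × 354 = 5664
  Σ(formed) = 5664 kJ
ΔH = Σ(broken) − Σ(formed) = 5552 − 5664 = −112 kJ
For 3× the reaction as written: 3 × (−112) = −336 kJ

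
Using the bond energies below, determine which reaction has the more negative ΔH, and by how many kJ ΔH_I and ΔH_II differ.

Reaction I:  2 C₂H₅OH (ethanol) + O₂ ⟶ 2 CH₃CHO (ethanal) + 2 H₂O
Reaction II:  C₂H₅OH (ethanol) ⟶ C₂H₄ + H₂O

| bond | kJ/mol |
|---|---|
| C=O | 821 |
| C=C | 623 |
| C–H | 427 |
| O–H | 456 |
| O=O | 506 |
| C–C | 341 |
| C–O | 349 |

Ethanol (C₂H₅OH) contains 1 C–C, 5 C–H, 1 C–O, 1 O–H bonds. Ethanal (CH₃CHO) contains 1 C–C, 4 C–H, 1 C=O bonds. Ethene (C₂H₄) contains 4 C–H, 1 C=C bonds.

Reaction I:
  Bonds broken (reactants):
    C–C: 2 × 341 = 682
    C–H: 10 × 427 = 4270
    C–O: 2 × 349 = 698
    O–H: 2 × 456 = 912
    O=O: 1 × 506 = 506
    Σ(broken) = 7068 kJ
  Bonds formed (products):
    C–C: 2 × 341 = 682
    C–H: 8 × 427 = 3416
    C=O: 2 × 821 = 1642
    O–H: 4 × 456 = 1824
    Σ(formed) = 7564 kJ
  ΔH_I = 7068 − 7564 = −496 kJ
Reaction II:
  Bonds broken (reactants):
    C–C: 1 × 341 = 341
    C–H: 5 × 427 = 2135
    C–O: 1 × 349 = 349
    O–H: 1 × 456 = 456
    Σ(broken) = 3281 kJ
  Bonds formed (products):
    C–H: 4 × 427 = 1708
    C=C: 1 × 623 = 623
    O–H: 2 × 456 = 912
    Σ(formed) = 3243 kJ
  ΔH_II = 3281 − 3243 = +38 kJ
ΔH_I − ΔH_II = −534 kJ, so reaction I has the more negative ΔH; |ΔH_I − ΔH_II| = 534 kJ.

Reaction I, by 534 kJ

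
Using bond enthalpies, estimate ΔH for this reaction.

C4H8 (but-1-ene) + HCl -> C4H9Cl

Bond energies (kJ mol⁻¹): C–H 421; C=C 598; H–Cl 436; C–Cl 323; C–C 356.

ΔH ≈ −66 kJ

Bonds broken (reactants):
  C–C: 2 × 356 = 712
  C–H: 8 × 421 = 3368
  C=C: 1 × 598 = 598
  H–Cl: 1 × 436 = 436
  Σ(broken) = 5114 kJ
Bonds formed (products):
  C–C: 3 × 356 = 1068
  C–Cl: 1 × 323 = 323
  C–H: 9 × 421 = 3789
  Σ(formed) = 5180 kJ
ΔH = Σ(broken) − Σ(formed) = 5114 − 5180 = −66 kJ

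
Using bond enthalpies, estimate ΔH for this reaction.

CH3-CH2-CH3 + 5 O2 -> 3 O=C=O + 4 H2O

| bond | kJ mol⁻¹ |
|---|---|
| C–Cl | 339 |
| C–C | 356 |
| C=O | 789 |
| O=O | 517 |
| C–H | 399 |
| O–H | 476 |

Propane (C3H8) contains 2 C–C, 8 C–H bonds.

Bonds broken (reactants):
  C–C: 2 × 356 = 712
  C–H: 8 × 399 = 3192
  O=O: 5 × 517 = 2585
  Σ(broken) = 6489 kJ
Bonds formed (products):
  C=O: 6 × 789 = 4734
  O–H: 8 × 476 = 3808
  Σ(formed) = 8542 kJ
ΔH = Σ(broken) − Σ(formed) = 6489 − 8542 = −2053 kJ

ΔH ≈ −2053 kJ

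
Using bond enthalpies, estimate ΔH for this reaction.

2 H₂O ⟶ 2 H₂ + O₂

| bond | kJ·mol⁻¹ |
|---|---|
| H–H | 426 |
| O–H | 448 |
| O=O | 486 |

ΔH ≈ +454 kJ

Bonds broken (reactants):
  O–H: 4 × 448 = 1792
  Σ(broken) = 1792 kJ
Bonds formed (products):
  H–H: 2 × 426 = 852
  O=O: 1 × 486 = 486
  Σ(formed) = 1338 kJ
ΔH = Σ(broken) − Σ(formed) = 1792 − 1338 = +454 kJ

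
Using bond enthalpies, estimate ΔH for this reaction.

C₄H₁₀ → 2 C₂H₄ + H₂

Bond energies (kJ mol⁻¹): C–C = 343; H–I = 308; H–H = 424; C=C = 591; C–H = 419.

ΔH ≈ +261 kJ

Bonds broken (reactants):
  C–C: 3 × 343 = 1029
  C–H: 10 × 419 = 4190
  Σ(broken) = 5219 kJ
Bonds formed (products):
  C–H: 8 × 419 = 3352
  C=C: 2 × 591 = 1182
  H–H: 1 × 424 = 424
  Σ(formed) = 4958 kJ
ΔH = Σ(broken) − Σ(formed) = 5219 − 4958 = +261 kJ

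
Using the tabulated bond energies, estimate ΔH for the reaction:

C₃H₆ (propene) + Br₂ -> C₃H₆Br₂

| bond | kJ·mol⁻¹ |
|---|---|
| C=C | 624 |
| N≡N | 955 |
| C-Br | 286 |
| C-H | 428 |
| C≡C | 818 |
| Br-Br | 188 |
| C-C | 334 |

ΔH ≈ −94 kJ

Bonds broken (reactants):
  Br-Br: 1 × 188 = 188
  C-C: 1 × 334 = 334
  C-H: 6 × 428 = 2568
  C=C: 1 × 624 = 624
  Σ(broken) = 3714 kJ
Bonds formed (products):
  C-Br: 2 × 286 = 572
  C-C: 2 × 334 = 668
  C-H: 6 × 428 = 2568
  Σ(formed) = 3808 kJ
ΔH = Σ(broken) − Σ(formed) = 3714 − 3808 = −94 kJ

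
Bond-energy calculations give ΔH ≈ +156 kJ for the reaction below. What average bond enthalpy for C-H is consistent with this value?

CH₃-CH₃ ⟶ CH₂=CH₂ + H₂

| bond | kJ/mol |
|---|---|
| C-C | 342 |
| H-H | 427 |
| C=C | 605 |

Let D be the C-H bond energy.
Σ(broken) = 1×342 + 6×D = 342 + 6D
Σ(formed) = 4×D + 1×605 + 1×427 = 1032 + 4D
ΔH = Σ(broken) − Σ(formed) = (342 + 6D) − (1032 + 4D) = −690 + 2D
Setting this equal to +156 kJ gives 2D = 846, so D = 423 kJ/mol.

D(C-H) ≈ 423 kJ/mol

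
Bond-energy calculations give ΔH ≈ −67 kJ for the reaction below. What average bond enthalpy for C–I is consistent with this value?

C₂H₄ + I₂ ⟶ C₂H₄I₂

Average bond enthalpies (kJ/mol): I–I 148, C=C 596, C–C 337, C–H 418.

Let D be the C–I bond energy.
Σ(broken) = 4×418 + 1×596 + 1×148 = 2416
Σ(formed) = 1×337 + 4×418 + 2×D = 2009 + 2D
ΔH = Σ(broken) − Σ(formed) = (2416) − (2009 + 2D) = +407 − 2D
Setting this equal to −67 kJ gives 2D = 474, so D = 237 kJ/mol.

D(C–I) ≈ 237 kJ/mol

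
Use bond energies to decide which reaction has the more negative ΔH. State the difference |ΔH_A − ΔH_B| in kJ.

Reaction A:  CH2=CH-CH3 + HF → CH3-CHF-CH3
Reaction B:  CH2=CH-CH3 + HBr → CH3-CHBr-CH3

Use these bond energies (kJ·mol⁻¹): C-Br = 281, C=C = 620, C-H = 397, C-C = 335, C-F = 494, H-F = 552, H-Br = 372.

Reaction A:
  Bonds broken (reactants):
    C-C: 1 × 335 = 335
    C-H: 6 × 397 = 2382
    C=C: 1 × 620 = 620
    H-F: 1 × 552 = 552
    Σ(broken) = 3889 kJ
  Bonds formed (products):
    C-C: 2 × 335 = 670
    C-F: 1 × 494 = 494
    C-H: 7 × 397 = 2779
    Σ(formed) = 3943 kJ
  ΔH_A = 3889 − 3943 = −54 kJ
Reaction B:
  Bonds broken (reactants):
    C-C: 1 × 335 = 335
    C-H: 6 × 397 = 2382
    C=C: 1 × 620 = 620
    H-Br: 1 × 372 = 372
    Σ(broken) = 3709 kJ
  Bonds formed (products):
    C-Br: 1 × 281 = 281
    C-C: 2 × 335 = 670
    C-H: 7 × 397 = 2779
    Σ(formed) = 3730 kJ
  ΔH_B = 3709 − 3730 = −21 kJ
ΔH_A − ΔH_B = −33 kJ, so reaction A has the more negative ΔH; |ΔH_A − ΔH_B| = 33 kJ.

Reaction A, by 33 kJ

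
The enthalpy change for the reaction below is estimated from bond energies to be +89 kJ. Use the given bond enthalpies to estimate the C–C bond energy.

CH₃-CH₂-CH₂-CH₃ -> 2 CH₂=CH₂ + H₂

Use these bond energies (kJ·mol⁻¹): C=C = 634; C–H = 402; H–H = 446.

Let D be the C–C bond energy.
Σ(broken) = 3×D + 10×402 = 4020 + 3D
Σ(formed) = 8×402 + 2×634 + 1×446 = 4930
ΔH = Σ(broken) − Σ(formed) = (4020 + 3D) − (4930) = −910 + 3D
Setting this equal to +89 kJ gives 3D = 999, so D = 333 kJ/mol.

D(C–C) ≈ 333 kJ/mol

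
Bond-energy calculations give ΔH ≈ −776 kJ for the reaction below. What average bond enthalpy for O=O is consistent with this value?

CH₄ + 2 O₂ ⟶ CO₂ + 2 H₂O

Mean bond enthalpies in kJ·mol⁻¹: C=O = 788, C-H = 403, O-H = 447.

D(O=O) ≈ 488 kJ/mol

Let D be the O=O bond energy.
Σ(broken) = 4×403 + 2×D = 1612 + 2D
Σ(formed) = 2×788 + 4×447 = 3364
ΔH = Σ(broken) − Σ(formed) = (1612 + 2D) − (3364) = −1752 + 2D
Setting this equal to −776 kJ gives 2D = 976, so D = 488 kJ/mol.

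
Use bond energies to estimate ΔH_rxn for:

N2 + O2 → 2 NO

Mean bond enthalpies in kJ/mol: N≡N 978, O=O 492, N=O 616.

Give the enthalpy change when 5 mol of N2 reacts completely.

ΔH = +1190 kJ

Bonds broken (reactants):
  N≡N: 1 × 978 = 978
  O=O: 1 × 492 = 492
  Σ(broken) = 1470 kJ
Bonds formed (products):
  N=O: 2 × 616 = 1232
  Σ(formed) = 1232 kJ
ΔH = Σ(broken) − Σ(formed) = 1470 − 1232 = +238 kJ
For 5× the reaction as written: 5 × (+238) = +1190 kJ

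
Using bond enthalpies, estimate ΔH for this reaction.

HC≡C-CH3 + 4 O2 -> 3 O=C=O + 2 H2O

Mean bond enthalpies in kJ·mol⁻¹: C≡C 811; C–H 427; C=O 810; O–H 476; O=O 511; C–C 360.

ΔH ≈ −1841 kJ

Bonds broken (reactants):
  C≡C: 1 × 811 = 811
  C–C: 1 × 360 = 360
  C–H: 4 × 427 = 1708
  O=O: 4 × 511 = 2044
  Σ(broken) = 4923 kJ
Bonds formed (products):
  C=O: 6 × 810 = 4860
  O–H: 4 × 476 = 1904
  Σ(formed) = 6764 kJ
ΔH = Σ(broken) − Σ(formed) = 4923 − 6764 = −1841 kJ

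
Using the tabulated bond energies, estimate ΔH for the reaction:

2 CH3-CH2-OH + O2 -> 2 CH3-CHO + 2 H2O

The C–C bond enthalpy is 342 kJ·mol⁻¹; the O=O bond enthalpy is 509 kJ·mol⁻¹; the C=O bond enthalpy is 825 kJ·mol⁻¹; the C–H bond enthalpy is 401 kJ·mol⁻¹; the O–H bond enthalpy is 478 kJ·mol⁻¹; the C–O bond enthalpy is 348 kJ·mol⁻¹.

ΔH ≈ −599 kJ

Bonds broken (reactants):
  C–C: 2 × 342 = 684
  C–H: 10 × 401 = 4010
  C–O: 2 × 348 = 696
  O–H: 2 × 478 = 956
  O=O: 1 × 509 = 509
  Σ(broken) = 6855 kJ
Bonds formed (products):
  C–C: 2 × 342 = 684
  C–H: 8 × 401 = 3208
  C=O: 2 × 825 = 1650
  O–H: 4 × 478 = 1912
  Σ(formed) = 7454 kJ
ΔH = Σ(broken) − Σ(formed) = 6855 − 7454 = −599 kJ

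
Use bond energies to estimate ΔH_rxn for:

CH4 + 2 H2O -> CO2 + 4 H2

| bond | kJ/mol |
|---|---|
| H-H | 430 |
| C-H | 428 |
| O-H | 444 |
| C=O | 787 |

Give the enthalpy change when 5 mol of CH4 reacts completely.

ΔH = +970 kJ

Bonds broken (reactants):
  C-H: 4 × 428 = 1712
  O-H: 4 × 444 = 1776
  Σ(broken) = 3488 kJ
Bonds formed (products):
  C=O: 2 × 787 = 1574
  H-H: 4 × 430 = 1720
  Σ(formed) = 3294 kJ
ΔH = Σ(broken) − Σ(formed) = 3488 − 3294 = +194 kJ
For 5× the reaction as written: 5 × (+194) = +970 kJ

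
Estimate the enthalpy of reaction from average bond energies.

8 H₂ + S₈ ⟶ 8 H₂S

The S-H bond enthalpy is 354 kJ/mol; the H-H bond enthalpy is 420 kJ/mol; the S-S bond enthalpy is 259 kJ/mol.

ΔH ≈ −232 kJ

Bonds broken (reactants):
  H-H: 8 × 420 = 3360
  S-S: 8 × 259 = 2072
  Σ(broken) = 5432 kJ
Bonds formed (products):
  S-H: 16 × 354 = 5664
  Σ(formed) = 5664 kJ
ΔH = Σ(broken) − Σ(formed) = 5432 − 5664 = −232 kJ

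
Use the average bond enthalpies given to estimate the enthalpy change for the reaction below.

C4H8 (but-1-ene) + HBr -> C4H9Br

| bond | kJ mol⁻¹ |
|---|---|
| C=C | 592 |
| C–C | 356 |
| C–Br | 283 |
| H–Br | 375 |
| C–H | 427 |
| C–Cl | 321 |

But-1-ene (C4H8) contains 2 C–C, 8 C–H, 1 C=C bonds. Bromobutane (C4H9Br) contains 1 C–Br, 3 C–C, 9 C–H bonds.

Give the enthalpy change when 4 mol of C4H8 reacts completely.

Bonds broken (reactants):
  C–C: 2 × 356 = 712
  C–H: 8 × 427 = 3416
  C=C: 1 × 592 = 592
  H–Br: 1 × 375 = 375
  Σ(broken) = 5095 kJ
Bonds formed (products):
  C–Br: 1 × 283 = 283
  C–C: 3 × 356 = 1068
  C–H: 9 × 427 = 3843
  Σ(formed) = 5194 kJ
ΔH = Σ(broken) − Σ(formed) = 5095 − 5194 = −99 kJ
For 4× the reaction as written: 4 × (−99) = −396 kJ

ΔH = −396 kJ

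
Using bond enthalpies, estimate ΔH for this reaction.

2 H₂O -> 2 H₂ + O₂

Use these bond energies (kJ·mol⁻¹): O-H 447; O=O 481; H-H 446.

Bonds broken (reactants):
  O-H: 4 × 447 = 1788
  Σ(broken) = 1788 kJ
Bonds formed (products):
  H-H: 2 × 446 = 892
  O=O: 1 × 481 = 481
  Σ(formed) = 1373 kJ
ΔH = Σ(broken) − Σ(formed) = 1788 − 1373 = +415 kJ

ΔH ≈ +415 kJ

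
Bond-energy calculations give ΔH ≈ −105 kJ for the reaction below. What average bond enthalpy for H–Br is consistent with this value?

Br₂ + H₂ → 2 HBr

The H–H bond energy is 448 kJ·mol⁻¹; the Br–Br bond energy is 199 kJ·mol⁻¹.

Let D be the H–Br bond energy.
Σ(broken) = 1×199 + 1×448 = 647
Σ(formed) = 2×D = 2D
ΔH = Σ(broken) − Σ(formed) = (647) − (2D) = +647 − 2D
Setting this equal to −105 kJ gives 2D = 752, so D = 376 kJ/mol.

D(H–Br) ≈ 376 kJ/mol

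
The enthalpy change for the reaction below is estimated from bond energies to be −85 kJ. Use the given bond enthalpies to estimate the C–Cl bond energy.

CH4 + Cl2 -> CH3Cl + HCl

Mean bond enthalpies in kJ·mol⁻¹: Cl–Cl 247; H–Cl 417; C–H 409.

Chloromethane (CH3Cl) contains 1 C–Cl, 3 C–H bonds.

Let D be the C–Cl bond energy.
Σ(broken) = 4×409 + 1×247 = 1883
Σ(formed) = 1×D + 3×409 + 1×417 = 1644 + D
ΔH = Σ(broken) − Σ(formed) = (1883) − (1644 + D) = +239 − D
Setting this equal to −85 kJ gives D = 324 kJ/mol.

D(C–Cl) ≈ 324 kJ/mol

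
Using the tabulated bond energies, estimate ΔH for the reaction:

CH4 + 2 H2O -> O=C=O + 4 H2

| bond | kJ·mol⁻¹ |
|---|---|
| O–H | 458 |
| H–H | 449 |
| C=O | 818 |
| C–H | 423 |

Bonds broken (reactants):
  C–H: 4 × 423 = 1692
  O–H: 4 × 458 = 1832
  Σ(broken) = 3524 kJ
Bonds formed (products):
  C=O: 2 × 818 = 1636
  H–H: 4 × 449 = 1796
  Σ(formed) = 3432 kJ
ΔH = Σ(broken) − Σ(formed) = 3524 − 3432 = +92 kJ

ΔH ≈ +92 kJ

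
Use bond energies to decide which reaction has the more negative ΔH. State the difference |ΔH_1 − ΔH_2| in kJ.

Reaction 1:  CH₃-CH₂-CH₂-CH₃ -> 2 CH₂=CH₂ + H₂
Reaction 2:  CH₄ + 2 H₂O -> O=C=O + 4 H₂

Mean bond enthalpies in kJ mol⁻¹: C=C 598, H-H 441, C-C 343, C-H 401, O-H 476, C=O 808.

Reaction 2, by 66 kJ

Reaction 1:
  Bonds broken (reactants):
    C-C: 3 × 343 = 1029
    C-H: 10 × 401 = 4010
    Σ(broken) = 5039 kJ
  Bonds formed (products):
    C-H: 8 × 401 = 3208
    C=C: 2 × 598 = 1196
    H-H: 1 × 441 = 441
    Σ(formed) = 4845 kJ
  ΔH_1 = 5039 − 4845 = +194 kJ
Reaction 2:
  Bonds broken (reactants):
    C-H: 4 × 401 = 1604
    O-H: 4 × 476 = 1904
    Σ(broken) = 3508 kJ
  Bonds formed (products):
    C=O: 2 × 808 = 1616
    H-H: 4 × 441 = 1764
    Σ(formed) = 3380 kJ
  ΔH_2 = 3508 − 3380 = +128 kJ
ΔH_1 − ΔH_2 = +66 kJ, so reaction 2 has the more negative ΔH; |ΔH_1 − ΔH_2| = 66 kJ.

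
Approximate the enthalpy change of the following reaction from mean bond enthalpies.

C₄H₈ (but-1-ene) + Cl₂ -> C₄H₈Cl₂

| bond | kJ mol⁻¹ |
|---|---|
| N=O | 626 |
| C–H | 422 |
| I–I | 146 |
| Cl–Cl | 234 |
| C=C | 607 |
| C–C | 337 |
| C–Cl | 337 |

Bonds broken (reactants):
  C–C: 2 × 337 = 674
  C–H: 8 × 422 = 3376
  C=C: 1 × 607 = 607
  Cl–Cl: 1 × 234 = 234
  Σ(broken) = 4891 kJ
Bonds formed (products):
  C–C: 3 × 337 = 1011
  C–Cl: 2 × 337 = 674
  C–H: 8 × 422 = 3376
  Σ(formed) = 5061 kJ
ΔH = Σ(broken) − Σ(formed) = 4891 − 5061 = −170 kJ

ΔH ≈ −170 kJ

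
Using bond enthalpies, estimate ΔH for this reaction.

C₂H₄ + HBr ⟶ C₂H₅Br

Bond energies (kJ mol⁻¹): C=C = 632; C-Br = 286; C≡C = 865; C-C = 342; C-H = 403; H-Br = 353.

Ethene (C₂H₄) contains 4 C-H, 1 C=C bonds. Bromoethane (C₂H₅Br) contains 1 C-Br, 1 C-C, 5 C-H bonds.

Bonds broken (reactants):
  C-H: 4 × 403 = 1612
  C=C: 1 × 632 = 632
  H-Br: 1 × 353 = 353
  Σ(broken) = 2597 kJ
Bonds formed (products):
  C-Br: 1 × 286 = 286
  C-C: 1 × 342 = 342
  C-H: 5 × 403 = 2015
  Σ(formed) = 2643 kJ
ΔH = Σ(broken) − Σ(formed) = 2597 − 2643 = −46 kJ

ΔH ≈ −46 kJ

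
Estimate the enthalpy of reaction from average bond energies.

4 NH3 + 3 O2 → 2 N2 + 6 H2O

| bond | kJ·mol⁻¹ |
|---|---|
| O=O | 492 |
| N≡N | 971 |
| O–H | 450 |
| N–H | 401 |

ΔH ≈ −1054 kJ

Bonds broken (reactants):
  N–H: 12 × 401 = 4812
  O=O: 3 × 492 = 1476
  Σ(broken) = 6288 kJ
Bonds formed (products):
  N≡N: 2 × 971 = 1942
  O–H: 12 × 450 = 5400
  Σ(formed) = 7342 kJ
ΔH = Σ(broken) − Σ(formed) = 6288 − 7342 = −1054 kJ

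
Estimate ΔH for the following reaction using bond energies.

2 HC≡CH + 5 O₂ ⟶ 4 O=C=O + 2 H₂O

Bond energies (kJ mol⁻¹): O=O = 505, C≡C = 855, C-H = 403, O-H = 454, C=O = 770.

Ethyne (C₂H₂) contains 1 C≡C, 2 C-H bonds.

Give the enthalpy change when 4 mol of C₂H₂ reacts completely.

ΔH = −4258 kJ

Bonds broken (reactants):
  C≡C: 2 × 855 = 1710
  C-H: 4 × 403 = 1612
  O=O: 5 × 505 = 2525
  Σ(broken) = 5847 kJ
Bonds formed (products):
  C=O: 8 × 770 = 6160
  O-H: 4 × 454 = 1816
  Σ(formed) = 7976 kJ
ΔH = Σ(broken) − Σ(formed) = 5847 − 7976 = −2129 kJ
For 2× the reaction as written: 2 × (−2129) = −4258 kJ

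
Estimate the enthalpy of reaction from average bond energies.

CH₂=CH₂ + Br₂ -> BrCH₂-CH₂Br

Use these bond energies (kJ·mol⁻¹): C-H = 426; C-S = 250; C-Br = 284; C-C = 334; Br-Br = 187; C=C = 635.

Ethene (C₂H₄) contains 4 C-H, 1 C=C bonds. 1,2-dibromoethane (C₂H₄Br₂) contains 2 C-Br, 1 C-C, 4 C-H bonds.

Bonds broken (reactants):
  Br-Br: 1 × 187 = 187
  C-H: 4 × 426 = 1704
  C=C: 1 × 635 = 635
  Σ(broken) = 2526 kJ
Bonds formed (products):
  C-Br: 2 × 284 = 568
  C-C: 1 × 334 = 334
  C-H: 4 × 426 = 1704
  Σ(formed) = 2606 kJ
ΔH = Σ(broken) − Σ(formed) = 2526 − 2606 = −80 kJ

ΔH ≈ −80 kJ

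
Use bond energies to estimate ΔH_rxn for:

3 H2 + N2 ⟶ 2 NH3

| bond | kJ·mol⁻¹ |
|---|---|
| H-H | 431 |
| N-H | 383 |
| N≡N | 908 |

ΔH ≈ −97 kJ

Bonds broken (reactants):
  H-H: 3 × 431 = 1293
  N≡N: 1 × 908 = 908
  Σ(broken) = 2201 kJ
Bonds formed (products):
  N-H: 6 × 383 = 2298
  Σ(formed) = 2298 kJ
ΔH = Σ(broken) − Σ(formed) = 2201 − 2298 = −97 kJ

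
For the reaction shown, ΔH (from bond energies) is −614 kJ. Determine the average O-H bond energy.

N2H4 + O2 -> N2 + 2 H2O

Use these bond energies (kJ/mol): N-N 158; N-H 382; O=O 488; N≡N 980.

Let D be the O-H bond energy.
Σ(broken) = 4×382 + 1×158 + 1×488 = 2174
Σ(formed) = 1×980 + 4×D = 980 + 4D
ΔH = Σ(broken) − Σ(formed) = (2174) − (980 + 4D) = +1194 − 4D
Setting this equal to −614 kJ gives 4D = 1808, so D = 452 kJ/mol.

D(O-H) ≈ 452 kJ/mol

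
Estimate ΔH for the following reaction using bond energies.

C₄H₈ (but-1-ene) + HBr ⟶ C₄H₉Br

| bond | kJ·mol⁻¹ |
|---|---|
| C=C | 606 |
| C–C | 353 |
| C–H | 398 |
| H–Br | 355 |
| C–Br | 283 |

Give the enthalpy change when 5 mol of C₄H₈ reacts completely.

ΔH = −365 kJ

Bonds broken (reactants):
  C–C: 2 × 353 = 706
  C–H: 8 × 398 = 3184
  C=C: 1 × 606 = 606
  H–Br: 1 × 355 = 355
  Σ(broken) = 4851 kJ
Bonds formed (products):
  C–Br: 1 × 283 = 283
  C–C: 3 × 353 = 1059
  C–H: 9 × 398 = 3582
  Σ(formed) = 4924 kJ
ΔH = Σ(broken) − Σ(formed) = 4851 − 4924 = −73 kJ
For 5× the reaction as written: 5 × (−73) = −365 kJ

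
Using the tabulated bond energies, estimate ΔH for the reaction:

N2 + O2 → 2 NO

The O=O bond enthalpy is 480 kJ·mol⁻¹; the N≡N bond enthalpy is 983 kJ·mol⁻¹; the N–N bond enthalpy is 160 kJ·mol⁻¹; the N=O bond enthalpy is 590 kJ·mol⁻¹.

ΔH ≈ +283 kJ

Bonds broken (reactants):
  N≡N: 1 × 983 = 983
  O=O: 1 × 480 = 480
  Σ(broken) = 1463 kJ
Bonds formed (products):
  N=O: 2 × 590 = 1180
  Σ(formed) = 1180 kJ
ΔH = Σ(broken) − Σ(formed) = 1463 − 1180 = +283 kJ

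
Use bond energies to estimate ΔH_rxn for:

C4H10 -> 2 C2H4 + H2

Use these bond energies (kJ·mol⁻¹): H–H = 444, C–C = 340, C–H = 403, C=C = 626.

ΔH ≈ +130 kJ

Bonds broken (reactants):
  C–C: 3 × 340 = 1020
  C–H: 10 × 403 = 4030
  Σ(broken) = 5050 kJ
Bonds formed (products):
  C–H: 8 × 403 = 3224
  C=C: 2 × 626 = 1252
  H–H: 1 × 444 = 444
  Σ(formed) = 4920 kJ
ΔH = Σ(broken) − Σ(formed) = 5050 − 4920 = +130 kJ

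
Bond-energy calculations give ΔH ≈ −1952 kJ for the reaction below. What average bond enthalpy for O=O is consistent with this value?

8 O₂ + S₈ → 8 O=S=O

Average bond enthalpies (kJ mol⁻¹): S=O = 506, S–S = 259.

D(O=O) ≈ 509 kJ/mol

Let D be the O=O bond energy.
Σ(broken) = 8×D + 8×259 = 2072 + 8D
Σ(formed) = 16×506 = 8096
ΔH = Σ(broken) − Σ(formed) = (2072 + 8D) − (8096) = −6024 + 8D
Setting this equal to −1952 kJ gives 8D = 4072, so D = 509 kJ/mol.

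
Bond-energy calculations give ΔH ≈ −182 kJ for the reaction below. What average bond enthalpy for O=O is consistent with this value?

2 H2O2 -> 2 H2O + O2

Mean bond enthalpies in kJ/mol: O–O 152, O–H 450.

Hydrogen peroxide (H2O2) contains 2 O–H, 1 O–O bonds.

Let D be the O=O bond energy.
Σ(broken) = 4×450 + 2×152 = 2104
Σ(formed) = 4×450 + 1×D = 1800 + D
ΔH = Σ(broken) − Σ(formed) = (2104) − (1800 + D) = +304 − D
Setting this equal to −182 kJ gives D = 486 kJ/mol.

D(O=O) ≈ 486 kJ/mol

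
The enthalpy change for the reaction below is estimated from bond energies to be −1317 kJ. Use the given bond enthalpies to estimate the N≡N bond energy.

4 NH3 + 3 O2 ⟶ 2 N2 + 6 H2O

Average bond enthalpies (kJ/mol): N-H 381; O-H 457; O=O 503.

D(N≡N) ≈ 957 kJ/mol

Let D be the N≡N bond energy.
Σ(broken) = 12×381 + 3×503 = 6081
Σ(formed) = 2×D + 12×457 = 5484 + 2D
ΔH = Σ(broken) − Σ(formed) = (6081) − (5484 + 2D) = +597 − 2D
Setting this equal to −1317 kJ gives 2D = 1914, so D = 957 kJ/mol.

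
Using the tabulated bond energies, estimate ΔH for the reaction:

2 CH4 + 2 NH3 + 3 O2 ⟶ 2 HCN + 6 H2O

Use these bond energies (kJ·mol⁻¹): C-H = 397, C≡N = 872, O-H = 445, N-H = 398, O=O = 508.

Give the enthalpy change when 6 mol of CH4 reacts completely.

Bonds broken (reactants):
  C-H: 8 × 397 = 3176
  N-H: 6 × 398 = 2388
  O=O: 3 × 508 = 1524
  Σ(broken) = 7088 kJ
Bonds formed (products):
  C≡N: 2 × 872 = 1744
  C-H: 2 × 397 = 794
  O-H: 12 × 445 = 5340
  Σ(formed) = 7878 kJ
ΔH = Σ(broken) − Σ(formed) = 7088 − 7878 = −790 kJ
For 3× the reaction as written: 3 × (−790) = −2370 kJ

ΔH = −2370 kJ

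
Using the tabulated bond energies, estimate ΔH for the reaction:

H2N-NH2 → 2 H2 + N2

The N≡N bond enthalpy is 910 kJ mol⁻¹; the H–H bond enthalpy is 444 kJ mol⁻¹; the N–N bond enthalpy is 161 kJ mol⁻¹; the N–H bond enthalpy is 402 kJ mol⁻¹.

ΔH ≈ −29 kJ

Bonds broken (reactants):
  N–H: 4 × 402 = 1608
  N–N: 1 × 161 = 161
  Σ(broken) = 1769 kJ
Bonds formed (products):
  H–H: 2 × 444 = 888
  N≡N: 1 × 910 = 910
  Σ(formed) = 1798 kJ
ΔH = Σ(broken) − Σ(formed) = 1769 − 1798 = −29 kJ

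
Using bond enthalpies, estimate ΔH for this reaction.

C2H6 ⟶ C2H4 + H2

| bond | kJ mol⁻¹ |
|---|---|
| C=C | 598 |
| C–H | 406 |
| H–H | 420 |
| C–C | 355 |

ΔH ≈ +149 kJ

Bonds broken (reactants):
  C–C: 1 × 355 = 355
  C–H: 6 × 406 = 2436
  Σ(broken) = 2791 kJ
Bonds formed (products):
  C–H: 4 × 406 = 1624
  C=C: 1 × 598 = 598
  H–H: 1 × 420 = 420
  Σ(formed) = 2642 kJ
ΔH = Σ(broken) − Σ(formed) = 2791 − 2642 = +149 kJ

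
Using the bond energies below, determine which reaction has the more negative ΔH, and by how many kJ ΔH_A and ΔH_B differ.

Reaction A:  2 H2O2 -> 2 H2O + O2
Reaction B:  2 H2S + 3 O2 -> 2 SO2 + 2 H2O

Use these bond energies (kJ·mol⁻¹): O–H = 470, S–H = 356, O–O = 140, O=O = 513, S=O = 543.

Reaction A:
  Bonds broken (reactants):
    O–H: 4 × 470 = 1880
    O–O: 2 × 140 = 280
    Σ(broken) = 2160 kJ
  Bonds formed (products):
    O–H: 4 × 470 = 1880
    O=O: 1 × 513 = 513
    Σ(formed) = 2393 kJ
  ΔH_A = 2160 − 2393 = −233 kJ
Reaction B:
  Bonds broken (reactants):
    O=O: 3 × 513 = 1539
    S–H: 4 × 356 = 1424
    Σ(broken) = 2963 kJ
  Bonds formed (products):
    O–H: 4 × 470 = 1880
    S=O: 4 × 543 = 2172
    Σ(formed) = 4052 kJ
  ΔH_B = 2963 − 4052 = −1089 kJ
ΔH_A − ΔH_B = +856 kJ, so reaction B has the more negative ΔH; |ΔH_A − ΔH_B| = 856 kJ.

Reaction B, by 856 kJ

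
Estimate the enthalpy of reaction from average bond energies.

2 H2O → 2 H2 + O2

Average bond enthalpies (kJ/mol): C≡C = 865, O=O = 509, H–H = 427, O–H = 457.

Bonds broken (reactants):
  O–H: 4 × 457 = 1828
  Σ(broken) = 1828 kJ
Bonds formed (products):
  H–H: 2 × 427 = 854
  O=O: 1 × 509 = 509
  Σ(formed) = 1363 kJ
ΔH = Σ(broken) − Σ(formed) = 1828 − 1363 = +465 kJ

ΔH ≈ +465 kJ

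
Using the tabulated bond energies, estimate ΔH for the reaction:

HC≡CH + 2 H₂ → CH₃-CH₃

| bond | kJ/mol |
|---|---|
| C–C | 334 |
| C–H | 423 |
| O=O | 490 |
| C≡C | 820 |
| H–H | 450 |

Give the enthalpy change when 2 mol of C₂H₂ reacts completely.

ΔH = −612 kJ

Bonds broken (reactants):
  C≡C: 1 × 820 = 820
  C–H: 2 × 423 = 846
  H–H: 2 × 450 = 900
  Σ(broken) = 2566 kJ
Bonds formed (products):
  C–C: 1 × 334 = 334
  C–H: 6 × 423 = 2538
  Σ(formed) = 2872 kJ
ΔH = Σ(broken) − Σ(formed) = 2566 − 2872 = −306 kJ
For 2× the reaction as written: 2 × (−306) = −612 kJ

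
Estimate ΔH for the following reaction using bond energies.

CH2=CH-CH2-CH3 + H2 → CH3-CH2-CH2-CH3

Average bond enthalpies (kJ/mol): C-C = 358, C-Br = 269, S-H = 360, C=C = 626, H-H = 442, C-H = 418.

Bonds broken (reactants):
  C-C: 2 × 358 = 716
  C-H: 8 × 418 = 3344
  C=C: 1 × 626 = 626
  H-H: 1 × 442 = 442
  Σ(broken) = 5128 kJ
Bonds formed (products):
  C-C: 3 × 358 = 1074
  C-H: 10 × 418 = 4180
  Σ(formed) = 5254 kJ
ΔH = Σ(broken) − Σ(formed) = 5128 − 5254 = −126 kJ

ΔH ≈ −126 kJ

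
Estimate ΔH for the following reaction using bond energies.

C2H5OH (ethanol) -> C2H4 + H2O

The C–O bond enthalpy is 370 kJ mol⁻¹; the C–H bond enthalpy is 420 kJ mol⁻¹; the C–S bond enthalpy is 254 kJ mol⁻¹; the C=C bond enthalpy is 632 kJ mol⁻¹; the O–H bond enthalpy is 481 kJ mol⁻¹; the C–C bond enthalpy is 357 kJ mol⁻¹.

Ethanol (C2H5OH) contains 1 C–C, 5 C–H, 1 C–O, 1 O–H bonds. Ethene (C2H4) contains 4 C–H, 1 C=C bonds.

ΔH ≈ +34 kJ

Bonds broken (reactants):
  C–C: 1 × 357 = 357
  C–H: 5 × 420 = 2100
  C–O: 1 × 370 = 370
  O–H: 1 × 481 = 481
  Σ(broken) = 3308 kJ
Bonds formed (products):
  C–H: 4 × 420 = 1680
  C=C: 1 × 632 = 632
  O–H: 2 × 481 = 962
  Σ(formed) = 3274 kJ
ΔH = Σ(broken) − Σ(formed) = 3308 − 3274 = +34 kJ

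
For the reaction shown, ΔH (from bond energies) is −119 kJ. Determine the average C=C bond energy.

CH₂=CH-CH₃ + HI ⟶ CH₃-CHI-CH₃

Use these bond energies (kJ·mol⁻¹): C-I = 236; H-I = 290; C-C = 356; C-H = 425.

D(C=C) ≈ 608 kJ/mol

Let D be the C=C bond energy.
Σ(broken) = 1×356 + 6×425 + 1×D + 1×290 = 3196 + D
Σ(formed) = 2×356 + 7×425 + 1×236 = 3923
ΔH = Σ(broken) − Σ(formed) = (3196 + D) − (3923) = −727 + D
Setting this equal to −119 kJ gives D = 608 kJ/mol.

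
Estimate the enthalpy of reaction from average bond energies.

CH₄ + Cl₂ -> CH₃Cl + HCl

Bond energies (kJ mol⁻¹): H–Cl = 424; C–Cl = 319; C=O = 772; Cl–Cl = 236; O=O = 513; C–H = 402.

Bonds broken (reactants):
  C–H: 4 × 402 = 1608
  Cl–Cl: 1 × 236 = 236
  Σ(broken) = 1844 kJ
Bonds formed (products):
  C–Cl: 1 × 319 = 319
  C–H: 3 × 402 = 1206
  H–Cl: 1 × 424 = 424
  Σ(formed) = 1949 kJ
ΔH = Σ(broken) − Σ(formed) = 1844 − 1949 = −105 kJ

ΔH ≈ −105 kJ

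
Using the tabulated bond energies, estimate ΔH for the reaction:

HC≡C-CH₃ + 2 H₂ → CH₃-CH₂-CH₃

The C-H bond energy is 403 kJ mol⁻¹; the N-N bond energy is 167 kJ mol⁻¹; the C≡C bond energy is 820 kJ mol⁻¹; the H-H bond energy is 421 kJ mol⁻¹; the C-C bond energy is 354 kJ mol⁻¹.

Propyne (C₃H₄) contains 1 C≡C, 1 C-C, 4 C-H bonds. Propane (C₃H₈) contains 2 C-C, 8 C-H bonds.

Bonds broken (reactants):
  C≡C: 1 × 820 = 820
  C-C: 1 × 354 = 354
  C-H: 4 × 403 = 1612
  H-H: 2 × 421 = 842
  Σ(broken) = 3628 kJ
Bonds formed (products):
  C-C: 2 × 354 = 708
  C-H: 8 × 403 = 3224
  Σ(formed) = 3932 kJ
ΔH = Σ(broken) − Σ(formed) = 3628 − 3932 = −304 kJ

ΔH ≈ −304 kJ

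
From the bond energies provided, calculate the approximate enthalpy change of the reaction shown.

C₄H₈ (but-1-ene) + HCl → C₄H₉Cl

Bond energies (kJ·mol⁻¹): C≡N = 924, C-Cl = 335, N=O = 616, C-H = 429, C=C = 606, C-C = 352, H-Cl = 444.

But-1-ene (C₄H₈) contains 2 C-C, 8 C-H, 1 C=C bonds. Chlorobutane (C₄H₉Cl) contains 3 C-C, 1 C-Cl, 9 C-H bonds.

ΔH ≈ −66 kJ

Bonds broken (reactants):
  C-C: 2 × 352 = 704
  C-H: 8 × 429 = 3432
  C=C: 1 × 606 = 606
  H-Cl: 1 × 444 = 444
  Σ(broken) = 5186 kJ
Bonds formed (products):
  C-C: 3 × 352 = 1056
  C-Cl: 1 × 335 = 335
  C-H: 9 × 429 = 3861
  Σ(formed) = 5252 kJ
ΔH = Σ(broken) − Σ(formed) = 5186 − 5252 = −66 kJ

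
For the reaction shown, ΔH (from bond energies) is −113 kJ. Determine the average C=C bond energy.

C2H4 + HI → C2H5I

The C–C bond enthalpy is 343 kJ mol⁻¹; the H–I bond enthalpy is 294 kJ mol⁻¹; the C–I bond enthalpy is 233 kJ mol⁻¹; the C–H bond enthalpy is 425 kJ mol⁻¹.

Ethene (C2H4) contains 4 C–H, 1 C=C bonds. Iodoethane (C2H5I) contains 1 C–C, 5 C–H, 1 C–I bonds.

Let D be the C=C bond energy.
Σ(broken) = 4×425 + 1×D + 1×294 = 1994 + D
Σ(formed) = 1×343 + 5×425 + 1×233 = 2701
ΔH = Σ(broken) − Σ(formed) = (1994 + D) − (2701) = −707 + D
Setting this equal to −113 kJ gives D = 594 kJ/mol.

D(C=C) ≈ 594 kJ/mol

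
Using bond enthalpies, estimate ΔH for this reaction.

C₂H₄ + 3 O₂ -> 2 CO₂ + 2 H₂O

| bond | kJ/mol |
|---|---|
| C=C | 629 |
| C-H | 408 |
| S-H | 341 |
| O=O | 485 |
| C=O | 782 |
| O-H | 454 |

Bonds broken (reactants):
  C-H: 4 × 408 = 1632
  C=C: 1 × 629 = 629
  O=O: 3 × 485 = 1455
  Σ(broken) = 3716 kJ
Bonds formed (products):
  C=O: 4 × 782 = 3128
  O-H: 4 × 454 = 1816
  Σ(formed) = 4944 kJ
ΔH = Σ(broken) − Σ(formed) = 3716 − 4944 = −1228 kJ

ΔH ≈ −1228 kJ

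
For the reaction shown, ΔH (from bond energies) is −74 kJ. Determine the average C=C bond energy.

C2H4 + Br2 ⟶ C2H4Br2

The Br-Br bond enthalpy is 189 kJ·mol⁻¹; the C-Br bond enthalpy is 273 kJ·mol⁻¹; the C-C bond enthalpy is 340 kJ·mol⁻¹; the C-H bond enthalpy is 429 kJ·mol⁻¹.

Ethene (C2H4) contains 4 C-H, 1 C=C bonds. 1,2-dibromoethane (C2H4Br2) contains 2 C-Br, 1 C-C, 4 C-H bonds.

D(C=C) ≈ 623 kJ/mol

Let D be the C=C bond energy.
Σ(broken) = 1×189 + 4×429 + 1×D = 1905 + D
Σ(formed) = 2×273 + 1×340 + 4×429 = 2602
ΔH = Σ(broken) − Σ(formed) = (1905 + D) − (2602) = −697 + D
Setting this equal to −74 kJ gives D = 623 kJ/mol.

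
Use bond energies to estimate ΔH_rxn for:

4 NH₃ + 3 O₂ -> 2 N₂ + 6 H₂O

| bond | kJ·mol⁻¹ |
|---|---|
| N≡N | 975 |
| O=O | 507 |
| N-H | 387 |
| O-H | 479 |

ΔH ≈ −1533 kJ

Bonds broken (reactants):
  N-H: 12 × 387 = 4644
  O=O: 3 × 507 = 1521
  Σ(broken) = 6165 kJ
Bonds formed (products):
  N≡N: 2 × 975 = 1950
  O-H: 12 × 479 = 5748
  Σ(formed) = 7698 kJ
ΔH = Σ(broken) − Σ(formed) = 6165 − 7698 = −1533 kJ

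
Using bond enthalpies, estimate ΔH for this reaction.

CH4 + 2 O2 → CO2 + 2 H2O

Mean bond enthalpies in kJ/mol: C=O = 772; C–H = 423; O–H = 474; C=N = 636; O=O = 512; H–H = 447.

Bonds broken (reactants):
  C–H: 4 × 423 = 1692
  O=O: 2 × 512 = 1024
  Σ(broken) = 2716 kJ
Bonds formed (products):
  C=O: 2 × 772 = 1544
  O–H: 4 × 474 = 1896
  Σ(formed) = 3440 kJ
ΔH = Σ(broken) − Σ(formed) = 2716 − 3440 = −724 kJ

ΔH ≈ −724 kJ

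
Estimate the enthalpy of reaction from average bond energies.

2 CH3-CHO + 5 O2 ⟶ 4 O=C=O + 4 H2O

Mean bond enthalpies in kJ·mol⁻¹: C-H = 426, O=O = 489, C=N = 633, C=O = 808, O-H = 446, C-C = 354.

ΔH ≈ −1855 kJ

Bonds broken (reactants):
  C-C: 2 × 354 = 708
  C-H: 8 × 426 = 3408
  C=O: 2 × 808 = 1616
  O=O: 5 × 489 = 2445
  Σ(broken) = 8177 kJ
Bonds formed (products):
  C=O: 8 × 808 = 6464
  O-H: 8 × 446 = 3568
  Σ(formed) = 10032 kJ
ΔH = Σ(broken) − Σ(formed) = 8177 − 10032 = −1855 kJ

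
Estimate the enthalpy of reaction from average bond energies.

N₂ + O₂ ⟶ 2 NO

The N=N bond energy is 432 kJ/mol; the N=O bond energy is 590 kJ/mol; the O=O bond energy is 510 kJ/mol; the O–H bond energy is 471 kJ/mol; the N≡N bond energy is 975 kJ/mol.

Bonds broken (reactants):
  N≡N: 1 × 975 = 975
  O=O: 1 × 510 = 510
  Σ(broken) = 1485 kJ
Bonds formed (products):
  N=O: 2 × 590 = 1180
  Σ(formed) = 1180 kJ
ΔH = Σ(broken) − Σ(formed) = 1485 − 1180 = +305 kJ

ΔH ≈ +305 kJ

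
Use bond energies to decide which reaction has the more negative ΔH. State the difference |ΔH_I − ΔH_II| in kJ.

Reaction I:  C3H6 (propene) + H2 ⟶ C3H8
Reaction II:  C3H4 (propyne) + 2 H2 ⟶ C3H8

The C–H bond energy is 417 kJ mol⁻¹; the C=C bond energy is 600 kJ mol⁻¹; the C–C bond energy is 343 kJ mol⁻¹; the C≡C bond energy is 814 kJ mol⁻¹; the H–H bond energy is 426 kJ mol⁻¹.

Reaction I:
  Bonds broken (reactants):
    C–C: 1 × 343 = 343
    C–H: 6 × 417 = 2502
    C=C: 1 × 600 = 600
    H–H: 1 × 426 = 426
    Σ(broken) = 3871 kJ
  Bonds formed (products):
    C–C: 2 × 343 = 686
    C–H: 8 × 417 = 3336
    Σ(formed) = 4022 kJ
  ΔH_I = 3871 − 4022 = −151 kJ
Reaction II:
  Bonds broken (reactants):
    C≡C: 1 × 814 = 814
    C–C: 1 × 343 = 343
    C–H: 4 × 417 = 1668
    H–H: 2 × 426 = 852
    Σ(broken) = 3677 kJ
  Bonds formed (products):
    C–C: 2 × 343 = 686
    C–H: 8 × 417 = 3336
    Σ(formed) = 4022 kJ
  ΔH_II = 3677 − 4022 = −345 kJ
ΔH_I − ΔH_II = +194 kJ, so reaction II has the more negative ΔH; |ΔH_I − ΔH_II| = 194 kJ.

Reaction II, by 194 kJ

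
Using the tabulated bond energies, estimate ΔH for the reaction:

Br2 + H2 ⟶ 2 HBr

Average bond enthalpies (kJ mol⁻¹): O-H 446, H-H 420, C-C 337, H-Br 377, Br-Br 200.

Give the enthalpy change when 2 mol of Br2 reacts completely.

Bonds broken (reactants):
  Br-Br: 1 × 200 = 200
  H-H: 1 × 420 = 420
  Σ(broken) = 620 kJ
Bonds formed (products):
  H-Br: 2 × 377 = 754
  Σ(formed) = 754 kJ
ΔH = Σ(broken) − Σ(formed) = 620 − 754 = −134 kJ
For 2× the reaction as written: 2 × (−134) = −268 kJ

ΔH = −268 kJ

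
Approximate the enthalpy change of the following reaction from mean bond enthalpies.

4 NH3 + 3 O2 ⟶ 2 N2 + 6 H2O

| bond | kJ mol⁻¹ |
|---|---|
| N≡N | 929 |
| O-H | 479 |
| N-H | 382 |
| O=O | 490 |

ΔH ≈ −1552 kJ

Bonds broken (reactants):
  N-H: 12 × 382 = 4584
  O=O: 3 × 490 = 1470
  Σ(broken) = 6054 kJ
Bonds formed (products):
  N≡N: 2 × 929 = 1858
  O-H: 12 × 479 = 5748
  Σ(formed) = 7606 kJ
ΔH = Σ(broken) − Σ(formed) = 6054 − 7606 = −1552 kJ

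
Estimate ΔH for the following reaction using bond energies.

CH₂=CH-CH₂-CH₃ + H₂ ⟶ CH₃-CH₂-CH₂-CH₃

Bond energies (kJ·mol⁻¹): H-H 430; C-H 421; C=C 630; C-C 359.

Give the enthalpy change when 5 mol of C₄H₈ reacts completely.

ΔH = −705 kJ

Bonds broken (reactants):
  C-C: 2 × 359 = 718
  C-H: 8 × 421 = 3368
  C=C: 1 × 630 = 630
  H-H: 1 × 430 = 430
  Σ(broken) = 5146 kJ
Bonds formed (products):
  C-C: 3 × 359 = 1077
  C-H: 10 × 421 = 4210
  Σ(formed) = 5287 kJ
ΔH = Σ(broken) − Σ(formed) = 5146 − 5287 = −141 kJ
For 5× the reaction as written: 5 × (−141) = −705 kJ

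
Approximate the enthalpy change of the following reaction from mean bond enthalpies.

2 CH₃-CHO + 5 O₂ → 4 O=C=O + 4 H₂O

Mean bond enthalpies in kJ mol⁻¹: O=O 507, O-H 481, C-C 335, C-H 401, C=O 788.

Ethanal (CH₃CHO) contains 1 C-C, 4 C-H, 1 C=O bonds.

ΔH ≈ −2163 kJ

Bonds broken (reactants):
  C-C: 2 × 335 = 670
  C-H: 8 × 401 = 3208
  C=O: 2 × 788 = 1576
  O=O: 5 × 507 = 2535
  Σ(broken) = 7989 kJ
Bonds formed (products):
  C=O: 8 × 788 = 6304
  O-H: 8 × 481 = 3848
  Σ(formed) = 10152 kJ
ΔH = Σ(broken) − Σ(formed) = 7989 − 10152 = −2163 kJ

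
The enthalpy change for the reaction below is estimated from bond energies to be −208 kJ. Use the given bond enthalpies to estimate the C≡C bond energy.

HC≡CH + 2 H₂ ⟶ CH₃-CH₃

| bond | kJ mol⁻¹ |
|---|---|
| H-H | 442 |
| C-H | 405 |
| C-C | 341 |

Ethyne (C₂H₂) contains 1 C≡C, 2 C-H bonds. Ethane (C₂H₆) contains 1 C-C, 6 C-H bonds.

Let D be the C≡C bond energy.
Σ(broken) = 1×D + 2×405 + 2×442 = 1694 + D
Σ(formed) = 1×341 + 6×405 = 2771
ΔH = Σ(broken) − Σ(formed) = (1694 + D) − (2771) = −1077 + D
Setting this equal to −208 kJ gives D = 869 kJ/mol.

D(C≡C) ≈ 869 kJ/mol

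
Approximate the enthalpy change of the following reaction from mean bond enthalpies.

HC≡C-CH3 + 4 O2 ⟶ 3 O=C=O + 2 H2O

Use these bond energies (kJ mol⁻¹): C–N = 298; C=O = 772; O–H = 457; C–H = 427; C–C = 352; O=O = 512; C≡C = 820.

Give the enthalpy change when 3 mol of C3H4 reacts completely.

Bonds broken (reactants):
  C≡C: 1 × 820 = 820
  C–C: 1 × 352 = 352
  C–H: 4 × 427 = 1708
  O=O: 4 × 512 = 2048
  Σ(broken) = 4928 kJ
Bonds formed (products):
  C=O: 6 × 772 = 4632
  O–H: 4 × 457 = 1828
  Σ(formed) = 6460 kJ
ΔH = Σ(broken) − Σ(formed) = 4928 − 6460 = −1532 kJ
For 3× the reaction as written: 3 × (−1532) = −4596 kJ

ΔH = −4596 kJ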